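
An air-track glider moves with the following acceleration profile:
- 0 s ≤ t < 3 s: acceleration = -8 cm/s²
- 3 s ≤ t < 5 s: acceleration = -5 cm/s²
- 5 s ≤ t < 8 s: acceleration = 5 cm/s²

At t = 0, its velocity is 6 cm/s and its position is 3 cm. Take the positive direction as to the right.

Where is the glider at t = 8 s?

On each constant-a segment, Δv = aΔt and Δx = v₀Δt + ½aΔt²; chain segment to segment.
0–3 s: v starts 6 cm/s; Δx = 6·3 + ½·-8·3² = -18 cm; v ends -18 cm/s.
3–5 s: v starts -18 cm/s; Δx = -18·2 + ½·-5·2² = -46 cm; v ends -28 cm/s.
5–8 s: v starts -28 cm/s; Δx = -28·3 + ½·5·3² = -61.5 cm; v ends -13 cm/s.
x(8) = 3 + Σ Δx = -122.5 cm.

-122.5 cm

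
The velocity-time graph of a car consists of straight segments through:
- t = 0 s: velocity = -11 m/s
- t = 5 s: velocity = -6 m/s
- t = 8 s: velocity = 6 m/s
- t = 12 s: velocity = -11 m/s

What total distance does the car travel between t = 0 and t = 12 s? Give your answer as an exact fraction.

Total distance travelled is ∫|v| dt — sum the magnitudes of each area piece.
0–5 s: |½(-11 + -6)(5)| = 42.5 m
5–8 s: v = 0 at t = 6.5 s; triangle areas 4.5 + 4.5 = 9 m
8–12 s: v = 0 at t = 160/17 s; triangle areas 72/17 + 242/17 = 314/17 m
Total distance = 2379/34 m

2379/34 m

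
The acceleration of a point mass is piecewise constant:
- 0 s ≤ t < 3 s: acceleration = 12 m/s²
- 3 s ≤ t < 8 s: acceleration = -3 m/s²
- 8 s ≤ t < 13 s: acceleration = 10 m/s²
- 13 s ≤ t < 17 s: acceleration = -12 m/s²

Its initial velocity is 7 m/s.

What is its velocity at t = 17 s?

30 m/s

Δv equals the area under the a-t graph; then v = v₀ + Δv.
0–3 s: 12 × 3 = 36 m/s
3–8 s: -3 × 5 = -15 m/s
8–13 s: 10 × 5 = 50 m/s
13–17 s: -12 × 4 = -48 m/s
Δv = 23 m/s, so v(17) = 7 + (23) = 30 m/s.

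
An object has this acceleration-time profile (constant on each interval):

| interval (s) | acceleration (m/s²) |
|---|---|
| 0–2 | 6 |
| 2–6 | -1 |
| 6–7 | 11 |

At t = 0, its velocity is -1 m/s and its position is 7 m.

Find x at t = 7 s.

65.5 m

On each constant-a segment, Δv = aΔt and Δx = v₀Δt + ½aΔt²; chain segment to segment.
0–2 s: v starts -1 m/s; Δx = -1·2 + ½·6·2² = 10 m; v ends 11 m/s.
2–6 s: v starts 11 m/s; Δx = 11·4 + ½·-1·4² = 36 m; v ends 7 m/s.
6–7 s: v starts 7 m/s; Δx = 7·1 + ½·11·1² = 12.5 m; v ends 18 m/s.
x(7) = 7 + Σ Δx = 65.5 m.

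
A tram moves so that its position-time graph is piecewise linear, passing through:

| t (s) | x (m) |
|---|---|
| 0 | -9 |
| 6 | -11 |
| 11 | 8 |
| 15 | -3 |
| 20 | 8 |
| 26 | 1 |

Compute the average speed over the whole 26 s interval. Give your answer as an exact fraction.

Average speed = (total path length)/(elapsed time); on a piecewise-linear x-t graph the path length is Σ|Δx|.
0–6 s: |Δx| = |-11 − -9| = 2 m
6–11 s: |Δx| = |8 − -11| = 19 m
11–15 s: |Δx| = |-3 − 8| = 11 m
15–20 s: |Δx| = |8 − -3| = 11 m
20–26 s: |Δx| = |1 − 8| = 7 m
Total path = 50 m; average speed = 50/26 = 25/13 m/s.

25/13 m/s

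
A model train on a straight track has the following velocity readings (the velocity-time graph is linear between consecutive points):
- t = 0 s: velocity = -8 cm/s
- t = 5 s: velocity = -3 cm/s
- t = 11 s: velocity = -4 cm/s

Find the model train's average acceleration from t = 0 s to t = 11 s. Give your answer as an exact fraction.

Average acceleration = Δv/Δt = (-4 − -8)/(11 − 0) = 4/11 cm/s².

4/11 cm/s²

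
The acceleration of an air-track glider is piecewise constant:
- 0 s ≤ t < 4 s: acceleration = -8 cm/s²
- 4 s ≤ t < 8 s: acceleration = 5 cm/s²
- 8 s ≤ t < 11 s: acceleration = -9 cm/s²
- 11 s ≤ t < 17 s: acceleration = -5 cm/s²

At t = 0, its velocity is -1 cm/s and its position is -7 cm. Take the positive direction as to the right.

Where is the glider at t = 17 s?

-576.5 cm

On each constant-a segment, Δv = aΔt and Δx = v₀Δt + ½aΔt²; chain segment to segment.
0–4 s: v starts -1 cm/s; Δx = -1·4 + ½·-8·4² = -68 cm; v ends -33 cm/s.
4–8 s: v starts -33 cm/s; Δx = -33·4 + ½·5·4² = -92 cm; v ends -13 cm/s.
8–11 s: v starts -13 cm/s; Δx = -13·3 + ½·-9·3² = -79.5 cm; v ends -40 cm/s.
11–17 s: v starts -40 cm/s; Δx = -40·6 + ½·-5·6² = -330 cm; v ends -70 cm/s.
x(17) = -7 + Σ Δx = -576.5 cm.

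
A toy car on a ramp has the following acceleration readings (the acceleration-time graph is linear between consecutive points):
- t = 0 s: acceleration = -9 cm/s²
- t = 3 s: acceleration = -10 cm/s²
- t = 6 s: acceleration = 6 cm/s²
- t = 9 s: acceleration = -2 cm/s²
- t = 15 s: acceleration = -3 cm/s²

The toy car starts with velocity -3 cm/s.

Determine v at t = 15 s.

Δv equals the area under the a-t graph; then v = v₀ + Δv.
0–3 s: ½(-9 + -10)(3) = -28.5 cm/s
3–6 s: ½(-10 + 6)(3) = -6 cm/s
6–9 s: ½(6 + -2)(3) = 6 cm/s
9–15 s: ½(-2 + -3)(6) = -15 cm/s
Δv = -43.5 cm/s, so v(15) = -3 + (-43.5) = -46.5 cm/s.

-46.5 cm/s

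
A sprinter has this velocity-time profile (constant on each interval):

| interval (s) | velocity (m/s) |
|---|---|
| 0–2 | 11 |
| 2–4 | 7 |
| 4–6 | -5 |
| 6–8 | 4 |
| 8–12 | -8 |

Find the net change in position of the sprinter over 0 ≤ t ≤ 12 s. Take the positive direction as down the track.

Net displacement equals the area under the velocity-time graph (areas below the axis count negative).
0–2 s: 11 × 2 = 22 m
2–4 s: 7 × 2 = 14 m
4–6 s: -5 × 2 = -10 m
6–8 s: 4 × 2 = 8 m
8–12 s: -8 × 4 = -32 m
Net displacement = 2 m

2 m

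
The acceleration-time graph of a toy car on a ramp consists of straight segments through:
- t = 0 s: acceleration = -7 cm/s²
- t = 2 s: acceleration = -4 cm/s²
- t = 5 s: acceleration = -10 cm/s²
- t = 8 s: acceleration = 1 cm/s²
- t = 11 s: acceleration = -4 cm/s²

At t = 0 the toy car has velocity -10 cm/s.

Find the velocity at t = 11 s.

-60 cm/s

Δv equals the area under the a-t graph; then v = v₀ + Δv.
0–2 s: ½(-7 + -4)(2) = -11 cm/s
2–5 s: ½(-4 + -10)(3) = -21 cm/s
5–8 s: ½(-10 + 1)(3) = -13.5 cm/s
8–11 s: ½(1 + -4)(3) = -4.5 cm/s
Δv = -50 cm/s, so v(11) = -10 + (-50) = -60 cm/s.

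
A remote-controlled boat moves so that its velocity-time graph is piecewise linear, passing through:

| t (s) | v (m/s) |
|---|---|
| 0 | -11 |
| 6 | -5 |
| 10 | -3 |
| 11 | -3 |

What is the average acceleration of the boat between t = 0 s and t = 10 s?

0.8 m/s²

Average acceleration = Δv/Δt = (-3 − -11)/(10 − 0) = 0.8 m/s².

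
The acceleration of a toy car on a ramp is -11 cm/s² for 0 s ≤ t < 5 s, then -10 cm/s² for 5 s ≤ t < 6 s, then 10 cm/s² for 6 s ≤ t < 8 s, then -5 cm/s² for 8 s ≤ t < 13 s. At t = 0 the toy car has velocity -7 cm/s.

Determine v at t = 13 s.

Δv equals the area under the a-t graph; then v = v₀ + Δv.
0–5 s: -11 × 5 = -55 cm/s
5–6 s: -10 × 1 = -10 cm/s
6–8 s: 10 × 2 = 20 cm/s
8–13 s: -5 × 5 = -25 cm/s
Δv = -70 cm/s, so v(13) = -7 + (-70) = -77 cm/s.

-77 cm/s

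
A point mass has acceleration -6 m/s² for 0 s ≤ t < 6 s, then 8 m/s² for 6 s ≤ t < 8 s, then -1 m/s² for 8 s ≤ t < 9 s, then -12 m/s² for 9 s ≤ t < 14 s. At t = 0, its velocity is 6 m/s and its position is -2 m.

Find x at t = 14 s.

On each constant-a segment, Δv = aΔt and Δx = v₀Δt + ½aΔt²; chain segment to segment.
0–6 s: v starts 6 m/s; Δx = 6·6 + ½·-6·6² = -72 m; v ends -30 m/s.
6–8 s: v starts -30 m/s; Δx = -30·2 + ½·8·2² = -44 m; v ends -14 m/s.
8–9 s: v starts -14 m/s; Δx = -14·1 + ½·-1·1² = -14.5 m; v ends -15 m/s.
9–14 s: v starts -15 m/s; Δx = -15·5 + ½·-12·5² = -225 m; v ends -75 m/s.
x(14) = -2 + Σ Δx = -357.5 m.

-357.5 m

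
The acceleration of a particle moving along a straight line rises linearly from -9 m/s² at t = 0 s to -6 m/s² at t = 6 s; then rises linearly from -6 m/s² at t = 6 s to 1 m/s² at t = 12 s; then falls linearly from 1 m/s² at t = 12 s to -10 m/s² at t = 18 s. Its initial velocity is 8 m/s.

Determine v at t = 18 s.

Δv equals the area under the a-t graph; then v = v₀ + Δv.
0–6 s: ½(-9 + -6)(6) = -45 m/s
6–12 s: ½(-6 + 1)(6) = -15 m/s
12–18 s: ½(1 + -10)(6) = -27 m/s
Δv = -87 m/s, so v(18) = 8 + (-87) = -79 m/s.

-79 m/s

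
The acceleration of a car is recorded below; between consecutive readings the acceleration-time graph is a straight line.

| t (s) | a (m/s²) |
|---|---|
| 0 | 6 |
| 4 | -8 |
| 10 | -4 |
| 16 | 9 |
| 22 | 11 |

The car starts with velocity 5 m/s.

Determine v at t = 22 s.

40 m/s

Δv equals the area under the a-t graph; then v = v₀ + Δv.
0–4 s: ½(6 + -8)(4) = -4 m/s
4–10 s: ½(-8 + -4)(6) = -36 m/s
10–16 s: ½(-4 + 9)(6) = 15 m/s
16–22 s: ½(9 + 11)(6) = 60 m/s
Δv = 35 m/s, so v(22) = 5 + (35) = 40 m/s.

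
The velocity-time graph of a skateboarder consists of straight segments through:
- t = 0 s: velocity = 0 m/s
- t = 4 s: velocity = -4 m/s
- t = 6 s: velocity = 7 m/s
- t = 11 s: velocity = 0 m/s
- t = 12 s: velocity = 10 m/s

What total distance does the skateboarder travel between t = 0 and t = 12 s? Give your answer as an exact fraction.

Distance (not displacement) is the total path length: add the absolute areas under v-t.
0–4 s: |½(0 + -4)(4)| = 8 m
4–6 s: v = 0 at t = 52/11 s; triangle areas 16/11 + 49/11 = 65/11 m
6–11 s: |½(7 + 0)(5)| = 17.5 m
11–12 s: |½(0 + 10)(1)| = 5 m
Total distance = 801/22 m

801/22 m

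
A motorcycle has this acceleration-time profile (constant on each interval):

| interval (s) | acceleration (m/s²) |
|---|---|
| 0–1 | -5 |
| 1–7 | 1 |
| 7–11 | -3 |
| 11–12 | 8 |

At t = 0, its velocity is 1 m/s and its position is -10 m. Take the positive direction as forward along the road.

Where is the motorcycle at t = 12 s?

On each constant-a segment, Δv = aΔt and Δx = v₀Δt + ½aΔt²; chain segment to segment.
0–1 s: v starts 1 m/s; Δx = 1·1 + ½·-5·1² = -1.5 m; v ends -4 m/s.
1–7 s: v starts -4 m/s; Δx = -4·6 + ½·1·6² = -6 m; v ends 2 m/s.
7–11 s: v starts 2 m/s; Δx = 2·4 + ½·-3·4² = -16 m; v ends -10 m/s.
11–12 s: v starts -10 m/s; Δx = -10·1 + ½·8·1² = -6 m; v ends -2 m/s.
x(12) = -10 + Σ Δx = -39.5 m.

-39.5 m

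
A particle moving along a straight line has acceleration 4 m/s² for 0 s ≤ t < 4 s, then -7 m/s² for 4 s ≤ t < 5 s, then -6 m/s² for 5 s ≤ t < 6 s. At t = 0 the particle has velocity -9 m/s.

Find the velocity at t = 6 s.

-6 m/s

Δv equals the area under the a-t graph; then v = v₀ + Δv.
0–4 s: 4 × 4 = 16 m/s
4–5 s: -7 × 1 = -7 m/s
5–6 s: -6 × 1 = -6 m/s
Δv = 3 m/s, so v(6) = -9 + (3) = -6 m/s.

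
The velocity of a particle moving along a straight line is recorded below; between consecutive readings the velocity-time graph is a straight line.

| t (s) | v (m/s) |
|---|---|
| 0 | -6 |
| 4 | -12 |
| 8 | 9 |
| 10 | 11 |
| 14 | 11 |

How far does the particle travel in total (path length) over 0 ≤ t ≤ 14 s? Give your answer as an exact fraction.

Distance (not displacement) is the total path length: add the absolute areas under v-t.
0–4 s: |½(-6 + -12)(4)| = 36 m
4–8 s: v = 0 at t = 44/7 s; triangle areas 96/7 + 54/7 = 150/7 m
8–10 s: |½(9 + 11)(2)| = 20 m
10–14 s: |11| × 4 = 44 m
Total distance = 850/7 m

850/7 m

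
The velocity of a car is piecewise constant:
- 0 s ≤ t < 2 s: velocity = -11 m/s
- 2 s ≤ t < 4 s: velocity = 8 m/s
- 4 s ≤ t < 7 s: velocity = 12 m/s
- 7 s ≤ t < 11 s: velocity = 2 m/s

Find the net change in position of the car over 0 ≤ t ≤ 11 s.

Displacement is the signed area under the v-t curve.
0–2 s: -11 × 2 = -22 m
2–4 s: 8 × 2 = 16 m
4–7 s: 12 × 3 = 36 m
7–11 s: 2 × 4 = 8 m
Net displacement = 38 m

38 m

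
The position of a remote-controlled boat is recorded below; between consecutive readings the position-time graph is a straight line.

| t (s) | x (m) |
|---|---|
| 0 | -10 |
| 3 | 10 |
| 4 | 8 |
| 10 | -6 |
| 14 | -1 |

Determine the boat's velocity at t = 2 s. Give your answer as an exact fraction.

20/3 m/s

Velocity is the slope of the x-t graph on 0–3 s: (10 − -10)/(3 − 0) = 20/3 m/s.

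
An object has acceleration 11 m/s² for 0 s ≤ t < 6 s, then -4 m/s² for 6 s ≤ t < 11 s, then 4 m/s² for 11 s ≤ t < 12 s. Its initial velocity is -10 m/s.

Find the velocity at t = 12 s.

Δv equals the area under the a-t graph; then v = v₀ + Δv.
0–6 s: 11 × 6 = 66 m/s
6–11 s: -4 × 5 = -20 m/s
11–12 s: 4 × 1 = 4 m/s
Δv = 50 m/s, so v(12) = -10 + (50) = 40 m/s.

40 m/s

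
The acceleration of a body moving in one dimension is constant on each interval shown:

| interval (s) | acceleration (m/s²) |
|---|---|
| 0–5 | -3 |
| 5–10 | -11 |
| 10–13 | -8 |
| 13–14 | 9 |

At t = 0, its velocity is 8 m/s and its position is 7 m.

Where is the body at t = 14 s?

On each constant-a segment, Δv = aΔt and Δx = v₀Δt + ½aΔt²; chain segment to segment.
0–5 s: v starts 8 m/s; Δx = 8·5 + ½·-3·5² = 2.5 m; v ends -7 m/s.
5–10 s: v starts -7 m/s; Δx = -7·5 + ½·-11·5² = -172.5 m; v ends -62 m/s.
10–13 s: v starts -62 m/s; Δx = -62·3 + ½·-8·3² = -222 m; v ends -86 m/s.
13–14 s: v starts -86 m/s; Δx = -86·1 + ½·9·1² = -81.5 m; v ends -77 m/s.
x(14) = 7 + Σ Δx = -466.5 m.

-466.5 m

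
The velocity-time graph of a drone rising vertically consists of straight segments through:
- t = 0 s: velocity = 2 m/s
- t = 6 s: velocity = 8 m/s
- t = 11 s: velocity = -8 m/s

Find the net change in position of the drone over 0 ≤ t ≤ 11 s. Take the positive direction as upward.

30 m

Net displacement equals the area under the velocity-time graph (areas below the axis count negative).
0–6 s: ½(2 + 8)(6) = 30 m
6–11 s: ½(8 + -8)(5) = 0 m
Net displacement = 30 m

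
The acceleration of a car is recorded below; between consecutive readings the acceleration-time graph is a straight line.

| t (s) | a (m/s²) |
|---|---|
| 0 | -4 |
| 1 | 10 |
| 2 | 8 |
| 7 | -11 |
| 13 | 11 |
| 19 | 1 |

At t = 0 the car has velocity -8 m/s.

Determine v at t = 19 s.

Δv equals the area under the a-t graph; then v = v₀ + Δv.
0–1 s: ½(-4 + 10)(1) = 3 m/s
1–2 s: ½(10 + 8)(1) = 9 m/s
2–7 s: ½(8 + -11)(5) = -7.5 m/s
7–13 s: ½(-11 + 11)(6) = 0 m/s
13–19 s: ½(11 + 1)(6) = 36 m/s
Δv = 40.5 m/s, so v(19) = -8 + (40.5) = 32.5 m/s.

32.5 m/s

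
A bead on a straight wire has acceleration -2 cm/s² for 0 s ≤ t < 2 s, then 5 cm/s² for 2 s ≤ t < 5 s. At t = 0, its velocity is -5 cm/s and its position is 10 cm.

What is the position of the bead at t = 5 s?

On each constant-a segment, Δv = aΔt and Δx = v₀Δt + ½aΔt²; chain segment to segment.
0–2 s: v starts -5 cm/s; Δx = -5·2 + ½·-2·2² = -14 cm; v ends -9 cm/s.
2–5 s: v starts -9 cm/s; Δx = -9·3 + ½·5·3² = -4.5 cm; v ends 6 cm/s.
x(5) = 10 + Σ Δx = -8.5 cm.

-8.5 cm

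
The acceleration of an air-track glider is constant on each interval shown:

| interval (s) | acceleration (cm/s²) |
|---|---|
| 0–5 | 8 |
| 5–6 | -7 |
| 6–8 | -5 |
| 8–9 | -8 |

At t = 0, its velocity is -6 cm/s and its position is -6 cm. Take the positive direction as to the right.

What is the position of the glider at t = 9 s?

151.5 cm

On each constant-a segment, Δv = aΔt and Δx = v₀Δt + ½aΔt²; chain segment to segment.
0–5 s: v starts -6 cm/s; Δx = -6·5 + ½·8·5² = 70 cm; v ends 34 cm/s.
5–6 s: v starts 34 cm/s; Δx = 34·1 + ½·-7·1² = 30.5 cm; v ends 27 cm/s.
6–8 s: v starts 27 cm/s; Δx = 27·2 + ½·-5·2² = 44 cm; v ends 17 cm/s.
8–9 s: v starts 17 cm/s; Δx = 17·1 + ½·-8·1² = 13 cm; v ends 9 cm/s.
x(9) = -6 + Σ Δx = 151.5 cm.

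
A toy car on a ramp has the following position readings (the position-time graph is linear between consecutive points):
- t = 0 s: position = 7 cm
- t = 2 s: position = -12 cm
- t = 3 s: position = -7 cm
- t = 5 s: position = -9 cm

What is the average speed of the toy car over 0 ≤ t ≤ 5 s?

Average speed = (total path length)/(elapsed time); on a piecewise-linear x-t graph the path length is Σ|Δx|.
0–2 s: |Δx| = |-12 − 7| = 19 cm
2–3 s: |Δx| = |-7 − -12| = 5 cm
3–5 s: |Δx| = |-9 − -7| = 2 cm
Total path = 26 cm; average speed = 26/5 = 5.2 cm/s.

5.2 cm/s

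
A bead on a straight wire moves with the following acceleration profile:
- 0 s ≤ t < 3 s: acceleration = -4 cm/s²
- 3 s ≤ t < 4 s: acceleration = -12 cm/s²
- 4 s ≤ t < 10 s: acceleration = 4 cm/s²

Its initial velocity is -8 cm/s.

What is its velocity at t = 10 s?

-8 cm/s

Δv equals the area under the a-t graph; then v = v₀ + Δv.
0–3 s: -4 × 3 = -12 cm/s
3–4 s: -12 × 1 = -12 cm/s
4–10 s: 4 × 6 = 24 cm/s
Δv = 0 cm/s, so v(10) = -8 + (0) = -8 cm/s.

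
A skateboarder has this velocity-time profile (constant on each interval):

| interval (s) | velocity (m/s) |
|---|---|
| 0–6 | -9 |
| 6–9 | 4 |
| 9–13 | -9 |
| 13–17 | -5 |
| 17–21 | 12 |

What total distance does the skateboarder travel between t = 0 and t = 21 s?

Total distance travelled is ∫|v| dt — sum the magnitudes of each area piece.
0–6 s: |-9| × 6 = 54 m
6–9 s: |4| × 3 = 12 m
9–13 s: |-9| × 4 = 36 m
13–17 s: |-5| × 4 = 20 m
17–21 s: |12| × 4 = 48 m
Total distance = 170 m

170 m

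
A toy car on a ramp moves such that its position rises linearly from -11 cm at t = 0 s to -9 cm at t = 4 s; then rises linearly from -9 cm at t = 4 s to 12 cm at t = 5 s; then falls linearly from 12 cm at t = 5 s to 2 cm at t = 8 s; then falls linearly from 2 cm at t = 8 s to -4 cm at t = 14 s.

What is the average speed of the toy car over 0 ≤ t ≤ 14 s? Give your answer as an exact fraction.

39/14 cm/s

Average speed = (total path length)/(elapsed time); on a piecewise-linear x-t graph the path length is Σ|Δx|.
0–4 s: |Δx| = |-9 − -11| = 2 cm
4–5 s: |Δx| = |12 − -9| = 21 cm
5–8 s: |Δx| = |2 − 12| = 10 cm
8–14 s: |Δx| = |-4 − 2| = 6 cm
Total path = 39 cm; average speed = 39/14 = 39/14 cm/s.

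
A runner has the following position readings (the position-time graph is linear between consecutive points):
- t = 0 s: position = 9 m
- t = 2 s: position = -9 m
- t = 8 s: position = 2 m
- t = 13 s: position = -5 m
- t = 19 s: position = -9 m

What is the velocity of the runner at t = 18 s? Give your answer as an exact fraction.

-2/3 m/s

Velocity is the slope of the x-t graph on 13–19 s: (-9 − -5)/(19 − 13) = -2/3 m/s.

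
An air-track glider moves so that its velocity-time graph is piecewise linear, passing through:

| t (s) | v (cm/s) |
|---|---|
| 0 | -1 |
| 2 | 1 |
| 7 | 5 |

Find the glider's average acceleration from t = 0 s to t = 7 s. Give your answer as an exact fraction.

6/7 cm/s²

Average acceleration = Δv/Δt = (5 − -1)/(7 − 0) = 6/7 cm/s².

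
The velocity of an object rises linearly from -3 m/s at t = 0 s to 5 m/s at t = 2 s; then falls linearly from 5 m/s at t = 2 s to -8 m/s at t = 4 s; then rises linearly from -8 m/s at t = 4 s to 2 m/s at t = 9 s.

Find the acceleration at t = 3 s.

Acceleration is the slope of the v-t graph on 2–4 s: (-8 − 5)/(4 − 2) = -6.5 m/s².

-6.5 m/s²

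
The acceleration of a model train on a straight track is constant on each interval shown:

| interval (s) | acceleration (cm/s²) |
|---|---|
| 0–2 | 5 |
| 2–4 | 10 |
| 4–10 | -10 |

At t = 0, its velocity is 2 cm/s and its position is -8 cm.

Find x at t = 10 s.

On each constant-a segment, Δv = aΔt and Δx = v₀Δt + ½aΔt²; chain segment to segment.
0–2 s: v starts 2 cm/s; Δx = 2·2 + ½·5·2² = 14 cm; v ends 12 cm/s.
2–4 s: v starts 12 cm/s; Δx = 12·2 + ½·10·2² = 44 cm; v ends 32 cm/s.
4–10 s: v starts 32 cm/s; Δx = 32·6 + ½·-10·6² = 12 cm; v ends -28 cm/s.
x(10) = -8 + Σ Δx = 62 cm.

62 cm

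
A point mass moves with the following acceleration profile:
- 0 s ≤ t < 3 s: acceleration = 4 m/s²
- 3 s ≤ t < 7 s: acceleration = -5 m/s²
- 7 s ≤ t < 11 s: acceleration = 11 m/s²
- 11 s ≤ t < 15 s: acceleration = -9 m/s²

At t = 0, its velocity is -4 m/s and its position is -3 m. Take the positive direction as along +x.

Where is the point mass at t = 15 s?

On each constant-a segment, Δv = aΔt and Δx = v₀Δt + ½aΔt²; chain segment to segment.
0–3 s: v starts -4 m/s; Δx = -4·3 + ½·4·3² = 6 m; v ends 8 m/s.
3–7 s: v starts 8 m/s; Δx = 8·4 + ½·-5·4² = -8 m; v ends -12 m/s.
7–11 s: v starts -12 m/s; Δx = -12·4 + ½·11·4² = 40 m; v ends 32 m/s.
11–15 s: v starts 32 m/s; Δx = 32·4 + ½·-9·4² = 56 m; v ends -4 m/s.
x(15) = -3 + Σ Δx = 91 m.

91 m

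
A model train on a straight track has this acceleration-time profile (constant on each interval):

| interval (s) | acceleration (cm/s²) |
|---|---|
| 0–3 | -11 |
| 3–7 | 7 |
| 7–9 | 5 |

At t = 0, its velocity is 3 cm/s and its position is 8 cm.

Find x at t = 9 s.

On each constant-a segment, Δv = aΔt and Δx = v₀Δt + ½aΔt²; chain segment to segment.
0–3 s: v starts 3 cm/s; Δx = 3·3 + ½·-11·3² = -40.5 cm; v ends -30 cm/s.
3–7 s: v starts -30 cm/s; Δx = -30·4 + ½·7·4² = -64 cm; v ends -2 cm/s.
7–9 s: v starts -2 cm/s; Δx = -2·2 + ½·5·2² = 6 cm; v ends 8 cm/s.
x(9) = 8 + Σ Δx = -90.5 cm.

-90.5 cm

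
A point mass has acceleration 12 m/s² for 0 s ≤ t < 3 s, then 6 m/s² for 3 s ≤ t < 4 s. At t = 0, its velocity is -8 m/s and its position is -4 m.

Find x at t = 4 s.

57 m

On each constant-a segment, Δv = aΔt and Δx = v₀Δt + ½aΔt²; chain segment to segment.
0–3 s: v starts -8 m/s; Δx = -8·3 + ½·12·3² = 30 m; v ends 28 m/s.
3–4 s: v starts 28 m/s; Δx = 28·1 + ½·6·1² = 31 m; v ends 34 m/s.
x(4) = -4 + Σ Δx = 57 m.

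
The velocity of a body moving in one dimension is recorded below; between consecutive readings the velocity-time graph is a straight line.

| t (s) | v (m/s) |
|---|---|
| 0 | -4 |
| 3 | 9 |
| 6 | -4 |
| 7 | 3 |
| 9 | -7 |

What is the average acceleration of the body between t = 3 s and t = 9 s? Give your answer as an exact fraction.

-8/3 m/s²

Average acceleration = Δv/Δt = (-7 − 9)/(9 − 3) = -8/3 m/s².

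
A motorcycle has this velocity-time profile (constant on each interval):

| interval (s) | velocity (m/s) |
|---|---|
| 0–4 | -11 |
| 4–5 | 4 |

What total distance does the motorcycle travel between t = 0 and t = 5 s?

Total distance travelled is ∫|v| dt — sum the magnitudes of each area piece.
0–4 s: |-11| × 4 = 44 m
4–5 s: |4| × 1 = 4 m
Total distance = 48 m

48 m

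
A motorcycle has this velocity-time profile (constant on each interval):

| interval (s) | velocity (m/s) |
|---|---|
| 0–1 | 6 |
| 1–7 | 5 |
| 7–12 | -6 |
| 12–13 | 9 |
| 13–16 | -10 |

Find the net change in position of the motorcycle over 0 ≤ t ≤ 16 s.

-15 m

Net displacement equals the area under the velocity-time graph (areas below the axis count negative).
0–1 s: 6 × 1 = 6 m
1–7 s: 5 × 6 = 30 m
7–12 s: -6 × 5 = -30 m
12–13 s: 9 × 1 = 9 m
13–16 s: -10 × 3 = -30 m
Net displacement = -15 m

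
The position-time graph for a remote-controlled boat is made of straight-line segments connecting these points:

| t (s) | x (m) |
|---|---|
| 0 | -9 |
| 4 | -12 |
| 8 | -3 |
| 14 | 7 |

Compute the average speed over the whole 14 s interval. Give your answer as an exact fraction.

11/7 m/s

Average speed = (total path length)/(elapsed time); on a piecewise-linear x-t graph the path length is Σ|Δx|.
0–4 s: |Δx| = |-12 − -9| = 3 m
4–8 s: |Δx| = |-3 − -12| = 9 m
8–14 s: |Δx| = |7 − -3| = 10 m
Total path = 22 m; average speed = 22/14 = 11/7 m/s.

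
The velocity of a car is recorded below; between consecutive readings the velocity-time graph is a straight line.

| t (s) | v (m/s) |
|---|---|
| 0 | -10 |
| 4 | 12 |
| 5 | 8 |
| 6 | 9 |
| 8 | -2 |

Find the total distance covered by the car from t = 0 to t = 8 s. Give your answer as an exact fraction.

1065/22 m

Total distance travelled is ∫|v| dt — sum the magnitudes of each area piece.
0–4 s: v = 0 at t = 20/11 s; triangle areas 100/11 + 144/11 = 244/11 m
4–5 s: |½(12 + 8)(1)| = 10 m
5–6 s: |½(8 + 9)(1)| = 8.5 m
6–8 s: v = 0 at t = 84/11 s; triangle areas 81/11 + 4/11 = 85/11 m
Total distance = 1065/22 m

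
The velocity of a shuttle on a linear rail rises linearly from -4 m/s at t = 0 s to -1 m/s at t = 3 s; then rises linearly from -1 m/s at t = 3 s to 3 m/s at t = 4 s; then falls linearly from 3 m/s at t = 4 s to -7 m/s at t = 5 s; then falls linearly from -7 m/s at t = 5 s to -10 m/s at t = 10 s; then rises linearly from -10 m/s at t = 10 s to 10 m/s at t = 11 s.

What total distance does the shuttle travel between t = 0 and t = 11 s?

Total distance travelled is ∫|v| dt — sum the magnitudes of each area piece.
0–3 s: |½(-4 + -1)(3)| = 7.5 m
3–4 s: v = 0 at t = 3.25 s; triangle areas 0.125 + 1.125 = 1.25 m
4–5 s: v = 0 at t = 4.3 s; triangle areas 0.45 + 2.45 = 2.9 m
5–10 s: |½(-7 + -10)(5)| = 42.5 m
10–11 s: v = 0 at t = 10.5 s; triangle areas 2.5 + 2.5 = 5 m
Total distance = 59.15 m

59.15 m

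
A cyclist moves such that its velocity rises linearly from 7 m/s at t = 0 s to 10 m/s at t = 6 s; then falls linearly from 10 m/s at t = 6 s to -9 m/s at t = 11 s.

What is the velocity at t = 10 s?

On 6–11 s the graph is linear from 10 to -9 m/s: v(10) = 10 + (-9 − 10)·(10 − 6)/(11 − 6) = -5.2 m/s.

-5.2 m/s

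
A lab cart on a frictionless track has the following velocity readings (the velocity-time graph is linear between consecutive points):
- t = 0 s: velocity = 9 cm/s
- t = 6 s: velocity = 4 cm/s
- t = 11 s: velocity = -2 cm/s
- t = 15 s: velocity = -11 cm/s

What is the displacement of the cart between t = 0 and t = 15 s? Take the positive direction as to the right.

Displacement is the signed area under the v-t curve.
0–6 s: ½(9 + 4)(6) = 39 cm
6–11 s: ½(4 + -2)(5) = 5 cm
11–15 s: ½(-2 + -11)(4) = -26 cm
Net displacement = 18 cm

18 cm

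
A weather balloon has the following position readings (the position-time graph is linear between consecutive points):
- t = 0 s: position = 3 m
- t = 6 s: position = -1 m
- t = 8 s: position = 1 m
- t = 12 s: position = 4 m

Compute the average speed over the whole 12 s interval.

Average speed = (total path length)/(elapsed time); on a piecewise-linear x-t graph the path length is Σ|Δx|.
0–6 s: |Δx| = |-1 − 3| = 4 m
6–8 s: |Δx| = |1 − -1| = 2 m
8–12 s: |Δx| = |4 − 1| = 3 m
Total path = 9 m; average speed = 9/12 = 0.75 m/s.

0.75 m/s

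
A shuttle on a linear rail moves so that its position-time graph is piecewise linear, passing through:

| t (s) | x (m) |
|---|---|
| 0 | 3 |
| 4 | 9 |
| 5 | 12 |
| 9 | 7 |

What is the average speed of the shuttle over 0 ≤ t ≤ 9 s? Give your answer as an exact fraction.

14/9 m/s

Average speed = (total path length)/(elapsed time); on a piecewise-linear x-t graph the path length is Σ|Δx|.
0–4 s: |Δx| = |9 − 3| = 6 m
4–5 s: |Δx| = |12 − 9| = 3 m
5–9 s: |Δx| = |7 − 12| = 5 m
Total path = 14 m; average speed = 14/9 = 14/9 m/s.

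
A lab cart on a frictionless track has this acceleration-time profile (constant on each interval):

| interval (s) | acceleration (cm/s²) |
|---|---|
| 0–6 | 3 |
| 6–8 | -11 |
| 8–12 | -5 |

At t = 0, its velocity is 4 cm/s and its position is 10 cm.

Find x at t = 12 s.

70 cm

On each constant-a segment, Δv = aΔt and Δx = v₀Δt + ½aΔt²; chain segment to segment.
0–6 s: v starts 4 cm/s; Δx = 4·6 + ½·3·6² = 78 cm; v ends 22 cm/s.
6–8 s: v starts 22 cm/s; Δx = 22·2 + ½·-11·2² = 22 cm; v ends 0 cm/s.
8–12 s: v starts 0 cm/s; Δx = 0·4 + ½·-5·4² = -40 cm; v ends -20 cm/s.
x(12) = 10 + Σ Δx = 70 cm.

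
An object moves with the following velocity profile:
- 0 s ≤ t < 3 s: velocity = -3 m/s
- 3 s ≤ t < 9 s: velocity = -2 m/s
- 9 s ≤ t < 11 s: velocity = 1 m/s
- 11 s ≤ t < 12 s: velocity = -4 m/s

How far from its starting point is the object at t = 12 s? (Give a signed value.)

-23 m

Displacement is the signed area under the v-t curve.
0–3 s: -3 × 3 = -9 m
3–9 s: -2 × 6 = -12 m
9–11 s: 1 × 2 = 2 m
11–12 s: -4 × 1 = -4 m
Net displacement = -23 m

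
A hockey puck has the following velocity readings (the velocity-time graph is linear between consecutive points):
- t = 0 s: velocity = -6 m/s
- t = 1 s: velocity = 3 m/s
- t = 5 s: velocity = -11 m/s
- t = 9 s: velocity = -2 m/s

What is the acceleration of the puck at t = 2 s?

-3.5 m/s²

Acceleration is the slope of the v-t graph on 1–5 s: (-11 − 3)/(5 − 1) = -3.5 m/s².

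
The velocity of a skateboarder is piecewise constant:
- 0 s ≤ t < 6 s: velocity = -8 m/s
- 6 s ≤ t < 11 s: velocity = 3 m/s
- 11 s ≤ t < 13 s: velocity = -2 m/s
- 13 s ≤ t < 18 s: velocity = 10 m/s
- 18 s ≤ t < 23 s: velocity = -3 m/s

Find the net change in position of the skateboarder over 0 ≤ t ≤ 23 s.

-2 m

Net displacement equals the area under the velocity-time graph (areas below the axis count negative).
0–6 s: -8 × 6 = -48 m
6–11 s: 3 × 5 = 15 m
11–13 s: -2 × 2 = -4 m
13–18 s: 10 × 5 = 50 m
18–23 s: -3 × 5 = -15 m
Net displacement = -2 m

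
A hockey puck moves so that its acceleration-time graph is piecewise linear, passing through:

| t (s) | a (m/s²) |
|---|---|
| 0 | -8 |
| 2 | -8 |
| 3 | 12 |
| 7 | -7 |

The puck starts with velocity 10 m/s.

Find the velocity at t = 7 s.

Δv equals the area under the a-t graph; then v = v₀ + Δv.
0–2 s: -8 × 2 = -16 m/s
2–3 s: ½(-8 + 12)(1) = 2 m/s
3–7 s: ½(12 + -7)(4) = 10 m/s
Δv = -4 m/s, so v(7) = 10 + (-4) = 6 m/s.

6 m/s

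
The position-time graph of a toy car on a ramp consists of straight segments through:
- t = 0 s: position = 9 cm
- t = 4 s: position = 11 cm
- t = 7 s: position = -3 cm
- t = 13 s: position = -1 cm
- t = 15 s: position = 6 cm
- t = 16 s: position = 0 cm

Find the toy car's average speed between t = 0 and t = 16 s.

Average speed = (total path length)/(elapsed time); on a piecewise-linear x-t graph the path length is Σ|Δx|.
0–4 s: |Δx| = |11 − 9| = 2 cm
4–7 s: |Δx| = |-3 − 11| = 14 cm
7–13 s: |Δx| = |-1 − -3| = 2 cm
13–15 s: |Δx| = |6 − -1| = 7 cm
15–16 s: |Δx| = |0 − 6| = 6 cm
Total path = 31 cm; average speed = 31/16 = 1.9375 cm/s.

1.9375 cm/s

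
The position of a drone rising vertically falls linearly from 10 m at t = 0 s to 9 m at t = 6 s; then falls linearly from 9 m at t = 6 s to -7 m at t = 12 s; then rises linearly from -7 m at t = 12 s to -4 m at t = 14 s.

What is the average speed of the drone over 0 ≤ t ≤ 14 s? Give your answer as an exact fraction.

Average speed = (total path length)/(elapsed time); on a piecewise-linear x-t graph the path length is Σ|Δx|.
0–6 s: |Δx| = |9 − 10| = 1 m
6–12 s: |Δx| = |-7 − 9| = 16 m
12–14 s: |Δx| = |-4 − -7| = 3 m
Total path = 20 m; average speed = 20/14 = 10/7 m/s.

10/7 m/s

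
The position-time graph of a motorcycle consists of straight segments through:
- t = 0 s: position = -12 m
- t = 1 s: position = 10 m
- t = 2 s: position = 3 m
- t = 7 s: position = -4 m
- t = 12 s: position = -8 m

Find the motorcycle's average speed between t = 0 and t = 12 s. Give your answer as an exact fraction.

10/3 m/s

Average speed = (total path length)/(elapsed time); on a piecewise-linear x-t graph the path length is Σ|Δx|.
0–1 s: |Δx| = |10 − -12| = 22 m
1–2 s: |Δx| = |3 − 10| = 7 m
2–7 s: |Δx| = |-4 − 3| = 7 m
7–12 s: |Δx| = |-8 − -4| = 4 m
Total path = 40 m; average speed = 40/12 = 10/3 m/s.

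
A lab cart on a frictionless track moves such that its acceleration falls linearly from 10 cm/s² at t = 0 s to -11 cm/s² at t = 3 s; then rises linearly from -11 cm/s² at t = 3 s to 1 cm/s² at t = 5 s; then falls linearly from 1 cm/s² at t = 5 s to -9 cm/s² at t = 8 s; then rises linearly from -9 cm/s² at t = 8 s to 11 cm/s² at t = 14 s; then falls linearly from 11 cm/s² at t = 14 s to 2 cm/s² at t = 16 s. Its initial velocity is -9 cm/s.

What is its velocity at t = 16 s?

Δv equals the area under the a-t graph; then v = v₀ + Δv.
0–3 s: ½(10 + -11)(3) = -1.5 cm/s
3–5 s: ½(-11 + 1)(2) = -10 cm/s
5–8 s: ½(1 + -9)(3) = -12 cm/s
8–14 s: ½(-9 + 11)(6) = 6 cm/s
14–16 s: ½(11 + 2)(2) = 13 cm/s
Δv = -4.5 cm/s, so v(16) = -9 + (-4.5) = -13.5 cm/s.

-13.5 cm/s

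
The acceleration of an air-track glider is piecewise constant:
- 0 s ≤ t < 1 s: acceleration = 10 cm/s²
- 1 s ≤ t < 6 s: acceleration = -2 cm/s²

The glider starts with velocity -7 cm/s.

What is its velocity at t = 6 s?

-7 cm/s

Δv equals the area under the a-t graph; then v = v₀ + Δv.
0–1 s: 10 × 1 = 10 cm/s
1–6 s: -2 × 5 = -10 cm/s
Δv = 0 cm/s, so v(6) = -7 + (0) = -7 cm/s.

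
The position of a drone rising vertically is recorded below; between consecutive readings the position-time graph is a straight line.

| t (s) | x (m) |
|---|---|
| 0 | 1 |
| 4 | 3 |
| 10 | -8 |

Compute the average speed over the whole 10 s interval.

1.3 m/s

Average speed = (total path length)/(elapsed time); on a piecewise-linear x-t graph the path length is Σ|Δx|.
0–4 s: |Δx| = |3 − 1| = 2 m
4–10 s: |Δx| = |-8 − 3| = 11 m
Total path = 13 m; average speed = 13/10 = 1.3 m/s.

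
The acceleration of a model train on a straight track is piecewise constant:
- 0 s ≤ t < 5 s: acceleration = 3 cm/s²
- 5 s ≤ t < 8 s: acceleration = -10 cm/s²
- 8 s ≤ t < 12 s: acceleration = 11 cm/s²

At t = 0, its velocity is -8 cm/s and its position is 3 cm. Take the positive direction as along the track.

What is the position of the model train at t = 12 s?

-27.5 cm

On each constant-a segment, Δv = aΔt and Δx = v₀Δt + ½aΔt²; chain segment to segment.
0–5 s: v starts -8 cm/s; Δx = -8·5 + ½·3·5² = -2.5 cm; v ends 7 cm/s.
5–8 s: v starts 7 cm/s; Δx = 7·3 + ½·-10·3² = -24 cm; v ends -23 cm/s.
8–12 s: v starts -23 cm/s; Δx = -23·4 + ½·11·4² = -4 cm; v ends 21 cm/s.
x(12) = 3 + Σ Δx = -27.5 cm.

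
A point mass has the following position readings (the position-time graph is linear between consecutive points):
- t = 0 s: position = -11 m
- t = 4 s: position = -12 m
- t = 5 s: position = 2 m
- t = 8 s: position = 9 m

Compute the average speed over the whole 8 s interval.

Average speed = (total path length)/(elapsed time); on a piecewise-linear x-t graph the path length is Σ|Δx|.
0–4 s: |Δx| = |-12 − -11| = 1 m
4–5 s: |Δx| = |2 − -12| = 14 m
5–8 s: |Δx| = |9 − 2| = 7 m
Total path = 22 m; average speed = 22/8 = 2.75 m/s.

2.75 m/s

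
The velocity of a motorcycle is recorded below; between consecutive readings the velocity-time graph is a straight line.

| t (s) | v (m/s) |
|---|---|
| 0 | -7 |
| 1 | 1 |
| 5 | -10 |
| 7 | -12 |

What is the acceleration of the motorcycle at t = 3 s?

-2.75 m/s²

Acceleration is the slope of the v-t graph on 1–5 s: (-10 − 1)/(5 − 1) = -2.75 m/s².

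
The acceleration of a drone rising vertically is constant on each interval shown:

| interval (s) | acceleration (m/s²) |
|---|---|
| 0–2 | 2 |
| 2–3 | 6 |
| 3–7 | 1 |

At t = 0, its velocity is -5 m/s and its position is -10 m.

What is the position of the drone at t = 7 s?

14 m

On each constant-a segment, Δv = aΔt and Δx = v₀Δt + ½aΔt²; chain segment to segment.
0–2 s: v starts -5 m/s; Δx = -5·2 + ½·2·2² = -6 m; v ends -1 m/s.
2–3 s: v starts -1 m/s; Δx = -1·1 + ½·6·1² = 2 m; v ends 5 m/s.
3–7 s: v starts 5 m/s; Δx = 5·4 + ½·1·4² = 28 m; v ends 9 m/s.
x(7) = -10 + Σ Δx = 14 m.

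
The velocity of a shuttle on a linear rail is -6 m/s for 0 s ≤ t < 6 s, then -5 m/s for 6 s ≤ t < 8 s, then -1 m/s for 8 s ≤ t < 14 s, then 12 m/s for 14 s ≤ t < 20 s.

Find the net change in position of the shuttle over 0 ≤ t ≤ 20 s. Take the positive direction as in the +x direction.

Displacement is the signed area under the v-t curve.
0–6 s: -6 × 6 = -36 m
6–8 s: -5 × 2 = -10 m
8–14 s: -1 × 6 = -6 m
14–20 s: 12 × 6 = 72 m
Net displacement = 20 m

20 m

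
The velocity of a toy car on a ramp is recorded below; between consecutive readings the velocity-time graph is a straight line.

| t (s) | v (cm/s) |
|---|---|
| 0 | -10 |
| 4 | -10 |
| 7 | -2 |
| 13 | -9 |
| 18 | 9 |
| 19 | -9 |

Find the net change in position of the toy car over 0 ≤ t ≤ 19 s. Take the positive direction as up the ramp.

-91 cm

Displacement is the signed area under the v-t curve.
0–4 s: -10 × 4 = -40 cm
4–7 s: ½(-10 + -2)(3) = -18 cm
7–13 s: ½(-2 + -9)(6) = -33 cm
13–18 s: ½(-9 + 9)(5) = 0 cm
18–19 s: ½(9 + -9)(1) = 0 cm
Net displacement = -91 cm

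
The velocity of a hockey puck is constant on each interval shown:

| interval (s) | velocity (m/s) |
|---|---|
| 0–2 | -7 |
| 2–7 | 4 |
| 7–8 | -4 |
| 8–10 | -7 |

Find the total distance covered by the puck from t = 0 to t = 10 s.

Distance (not displacement) is the total path length: add the absolute areas under v-t.
0–2 s: |-7| × 2 = 14 m
2–7 s: |4| × 5 = 20 m
7–8 s: |-4| × 1 = 4 m
8–10 s: |-7| × 2 = 14 m
Total distance = 52 m

52 m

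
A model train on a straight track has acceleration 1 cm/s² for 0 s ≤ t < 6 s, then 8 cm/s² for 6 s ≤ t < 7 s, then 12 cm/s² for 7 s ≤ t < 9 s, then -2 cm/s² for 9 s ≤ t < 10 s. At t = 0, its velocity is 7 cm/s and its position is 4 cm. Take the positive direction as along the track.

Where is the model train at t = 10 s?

191 cm

On each constant-a segment, Δv = aΔt and Δx = v₀Δt + ½aΔt²; chain segment to segment.
0–6 s: v starts 7 cm/s; Δx = 7·6 + ½·1·6² = 60 cm; v ends 13 cm/s.
6–7 s: v starts 13 cm/s; Δx = 13·1 + ½·8·1² = 17 cm; v ends 21 cm/s.
7–9 s: v starts 21 cm/s; Δx = 21·2 + ½·12·2² = 66 cm; v ends 45 cm/s.
9–10 s: v starts 45 cm/s; Δx = 45·1 + ½·-2·1² = 44 cm; v ends 43 cm/s.
x(10) = 4 + Σ Δx = 191 cm.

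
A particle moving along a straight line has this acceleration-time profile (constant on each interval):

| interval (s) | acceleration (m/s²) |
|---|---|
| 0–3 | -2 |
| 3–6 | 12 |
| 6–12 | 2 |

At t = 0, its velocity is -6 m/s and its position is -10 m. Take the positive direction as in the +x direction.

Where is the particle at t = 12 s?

161 m

On each constant-a segment, Δv = aΔt and Δx = v₀Δt + ½aΔt²; chain segment to segment.
0–3 s: v starts -6 m/s; Δx = -6·3 + ½·-2·3² = -27 m; v ends -12 m/s.
3–6 s: v starts -12 m/s; Δx = -12·3 + ½·12·3² = 18 m; v ends 24 m/s.
6–12 s: v starts 24 m/s; Δx = 24·6 + ½·2·6² = 180 m; v ends 36 m/s.
x(12) = -10 + Σ Δx = 161 m.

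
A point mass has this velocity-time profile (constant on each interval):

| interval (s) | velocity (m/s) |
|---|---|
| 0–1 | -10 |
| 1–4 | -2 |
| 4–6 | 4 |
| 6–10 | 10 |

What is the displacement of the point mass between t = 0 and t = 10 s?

Net displacement equals the area under the velocity-time graph (areas below the axis count negative).
0–1 s: -10 × 1 = -10 m
1–4 s: -2 × 3 = -6 m
4–6 s: 4 × 2 = 8 m
6–10 s: 10 × 4 = 40 m
Net displacement = 32 m

32 m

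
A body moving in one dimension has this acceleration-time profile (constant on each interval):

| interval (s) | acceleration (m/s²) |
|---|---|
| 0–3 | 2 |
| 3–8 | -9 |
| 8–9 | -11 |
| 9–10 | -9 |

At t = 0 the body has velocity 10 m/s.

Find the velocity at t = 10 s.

Δv equals the area under the a-t graph; then v = v₀ + Δv.
0–3 s: 2 × 3 = 6 m/s
3–8 s: -9 × 5 = -45 m/s
8–9 s: -11 × 1 = -11 m/s
9–10 s: -9 × 1 = -9 m/s
Δv = -59 m/s, so v(10) = 10 + (-59) = -49 m/s.

-49 m/s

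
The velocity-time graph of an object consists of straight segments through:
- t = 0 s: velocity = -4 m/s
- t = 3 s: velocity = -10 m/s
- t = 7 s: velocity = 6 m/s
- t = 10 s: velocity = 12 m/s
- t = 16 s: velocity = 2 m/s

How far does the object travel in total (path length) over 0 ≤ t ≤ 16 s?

Total distance travelled is ∫|v| dt — sum the magnitudes of each area piece.
0–3 s: |½(-4 + -10)(3)| = 21 m
3–7 s: v = 0 at t = 5.5 s; triangle areas 12.5 + 4.5 = 17 m
7–10 s: |½(6 + 12)(3)| = 27 m
10–16 s: |½(12 + 2)(6)| = 42 m
Total distance = 107 m

107 m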